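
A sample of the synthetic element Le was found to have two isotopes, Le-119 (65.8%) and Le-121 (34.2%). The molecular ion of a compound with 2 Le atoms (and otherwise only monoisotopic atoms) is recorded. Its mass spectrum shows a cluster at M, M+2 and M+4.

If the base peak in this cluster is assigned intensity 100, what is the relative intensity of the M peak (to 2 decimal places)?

(0.658 + 0.342)^2 gives M 0.4330, M+2 0.4501, M+4 0.1170; the largest is M+2.
P(M+2) = C(2,1) × 0.658^1 × 0.342^1 = 2 × 0.6580 × 0.3420 = 0.450072 (base)
P(M) = C(2,0) × 0.658^2 × 0.342^0 = 1 × 0.432964 × 1.0000 = 0.432964
Relative intensity = 0.432964 / 0.450072 × 100 = 96.20

96.20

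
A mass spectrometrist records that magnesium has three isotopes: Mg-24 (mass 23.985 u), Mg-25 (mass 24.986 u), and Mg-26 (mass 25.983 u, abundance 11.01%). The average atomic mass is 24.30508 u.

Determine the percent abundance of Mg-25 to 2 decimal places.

The remaining 88.99% is split between Mg-24 (fraction x) and Mg-25 (fraction 0.8899 − x).
Substituting: 23.985x + 24.986(0.8899 − x) = 21.4443517
(23.985 − 24.986)x = -0.7906897  ⇒  x = 0.78990, y = 0.10000
Mg-24: 78.99%, Mg-25: 10.00%.

10.00%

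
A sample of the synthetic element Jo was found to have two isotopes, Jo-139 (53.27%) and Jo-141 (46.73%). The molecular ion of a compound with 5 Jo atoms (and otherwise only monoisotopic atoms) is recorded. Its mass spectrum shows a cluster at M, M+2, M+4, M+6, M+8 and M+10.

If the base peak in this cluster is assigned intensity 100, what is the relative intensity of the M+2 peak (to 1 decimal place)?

57.0

(0.5327 + 0.4673)^5 gives M 0.0429, M+2 0.1881, M+4 0.3301, M+6 0.2896, M+8 0.1270, M+10 0.0223; the largest is M+4.
P(M+4) = C(5,2) × 0.5327^3 × 0.4673^2 = 10 × 0.1511639 × 0.21836929 = 0.330096 (base)
P(M+2) = C(5,1) × 0.5327^4 × 0.4673^1 = 5 × 0.08052501 × 0.4673 = 0.188147
Relative intensity = 0.188147 / 0.330096 × 100 = 57.0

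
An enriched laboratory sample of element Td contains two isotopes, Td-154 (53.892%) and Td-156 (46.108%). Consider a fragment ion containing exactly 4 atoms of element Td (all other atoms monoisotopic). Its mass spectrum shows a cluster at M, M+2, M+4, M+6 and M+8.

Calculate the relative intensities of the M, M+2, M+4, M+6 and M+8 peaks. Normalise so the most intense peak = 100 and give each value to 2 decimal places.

Each Td atom is independently Td-154 (p = 0.53892) or Td-156 (q = 0.46108); the cluster is the binomial expansion (p + q)^4.
P(M) = 0.53892^4 = 0.084352
P(M+2) = 4 × 0.53892^3 × 0.46108^1 = 0.288675
P(M+4) = 6 × 0.53892^2 × 0.46108^2 = 0.370469
P(M+6) = 4 × 0.53892^1 × 0.46108^3 = 0.211307
P(M+8) = 0.46108^4 = 0.045197
The M+4 peak is largest (0.370469); scaling to 100 gives 22.77 : 77.92 : 100.00 : 57.04 : 12.20.

22.77 : 77.92 : 100.00 : 57.04 : 12.20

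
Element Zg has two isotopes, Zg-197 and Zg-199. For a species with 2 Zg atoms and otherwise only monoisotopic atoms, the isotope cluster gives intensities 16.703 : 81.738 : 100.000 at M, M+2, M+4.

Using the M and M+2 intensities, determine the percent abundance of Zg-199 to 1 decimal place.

Write p for the Zg-197 fraction. I(M+2)/I(M) = [C(2,1)·p^1·(1−p)] / p^2 = 2·(1−p)/p = 81.738/16.703 = 4.8936
(1−p)/p = 4.8936/2 = 2.4468  ⇒  p = 1/(1 + 2.4468) = 0.2901
Zg-197: 29.0%, Zg-199: 71.0%.

71.0%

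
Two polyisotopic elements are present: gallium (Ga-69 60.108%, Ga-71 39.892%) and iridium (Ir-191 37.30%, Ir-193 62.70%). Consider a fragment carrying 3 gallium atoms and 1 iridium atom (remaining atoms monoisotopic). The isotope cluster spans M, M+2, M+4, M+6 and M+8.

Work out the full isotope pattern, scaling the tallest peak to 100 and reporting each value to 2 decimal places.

Gallium pattern (n=3): 0.2171685 : 0.432386 : 0.2869625 : 0.063483
Iridium pattern (n=1): 0.3730 : 0.6270
Convolve the two distributions (both contribute in 2-u steps):
  M: 0.2171685×0.3730 = 0.081004
  M+2: 0.2171685×0.6270 + 0.432386×0.3730 = 0.297445
  M+4: 0.432386×0.6270 + 0.2869625×0.3730 = 0.378143
  M+6: 0.2869625×0.6270 + 0.063483×0.3730 = 0.203605
  M+8: 0.063483×0.6270 = 0.039804
Scale to base peak (0.378143) = 100: 21.42 : 78.66 : 100.00 : 53.84 : 10.53

21.42 : 78.66 : 100.00 : 53.84 : 10.53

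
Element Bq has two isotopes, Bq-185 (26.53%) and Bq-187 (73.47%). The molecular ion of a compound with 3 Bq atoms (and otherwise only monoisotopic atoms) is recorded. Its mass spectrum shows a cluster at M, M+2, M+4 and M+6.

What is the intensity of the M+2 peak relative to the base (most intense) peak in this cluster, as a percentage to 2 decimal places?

Binomial terms of (0.2653 + 0.7347)^3: M 0.0187, M+2 0.1551, M+4 0.4296, M+6 0.3966 → M+4 is the base peak.
P(M+4) = C(3,2) × 0.2653^1 × 0.7347^2 = 3 × 0.2653 × 0.53978409 = 0.429614 (base)
P(M+2) = C(3,1) × 0.2653^2 × 0.7347^1 = 3 × 0.07038409 × 0.7347 = 0.155134
Relative intensity = 0.155134 / 0.429614 × 100 = 36.11

36.11%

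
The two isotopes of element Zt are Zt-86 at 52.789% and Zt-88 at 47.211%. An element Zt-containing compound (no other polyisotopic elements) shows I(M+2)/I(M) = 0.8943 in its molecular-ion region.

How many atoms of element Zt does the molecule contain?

1

The M+2/M ratio from n Zt atoms is n · q/p = n · 0.47211/0.52789.
n = 0.8943 × 0.52789/0.47211 = 1.00 ≈ 1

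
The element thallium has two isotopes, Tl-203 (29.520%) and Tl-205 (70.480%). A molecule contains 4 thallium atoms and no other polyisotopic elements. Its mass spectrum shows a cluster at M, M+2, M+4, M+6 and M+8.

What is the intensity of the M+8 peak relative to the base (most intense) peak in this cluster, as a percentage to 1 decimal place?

59.7%

Binomial terms of (0.29520 + 0.70480)^4: M 0.0076, M+2 0.0725, M+4 0.2597, M+6 0.4134, M+8 0.2468 → M+6 is the base peak.
P(M+6) = C(4,3) × 0.29520^1 × 0.70480^3 = 4 × 0.2952 × 0.35010449 = 0.413403 (base)
P(M+8) = C(4,4) × 0.29520^0 × 0.70480^4 = 1 × 1.0000 × 0.24675365 = 0.246754
Relative intensity = 0.246754 / 0.413403 × 100 = 59.7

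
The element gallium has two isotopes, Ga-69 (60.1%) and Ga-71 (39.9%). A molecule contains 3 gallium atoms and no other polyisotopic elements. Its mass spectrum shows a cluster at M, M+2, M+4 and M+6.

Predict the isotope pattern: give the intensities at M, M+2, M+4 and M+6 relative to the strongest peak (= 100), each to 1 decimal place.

The 3 Ga atoms are independent, so intensities follow the terms of (0.601 + 0.399)^3.
P(M) = 0.601^3 = 0.217082
P(M+2) = 3 × 0.601^2 × 0.399^1 = 0.432358
P(M+4) = 3 × 0.601^1 × 0.399^2 = 0.287039
P(M+6) = 0.399^3 = 0.063521
The M+2 peak is largest (0.432358); scaling to 100 gives 50.2 : 100.0 : 66.4 : 14.7.

50.2 : 100.0 : 66.4 : 14.7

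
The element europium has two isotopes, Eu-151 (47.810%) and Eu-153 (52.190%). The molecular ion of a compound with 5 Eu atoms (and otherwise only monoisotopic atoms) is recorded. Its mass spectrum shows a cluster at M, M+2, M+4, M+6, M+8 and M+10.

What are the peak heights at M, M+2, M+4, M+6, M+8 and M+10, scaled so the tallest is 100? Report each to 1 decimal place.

The 5 Eu atoms are independent, so intensities follow the terms of (0.47810 + 0.52190)^5.
P(M) = 0.47810^5 = 0.024980
P(M+2) = 5 × 0.47810^4 × 0.52190^1 = 0.136343
P(M+4) = 10 × 0.47810^3 × 0.52190^2 = 0.297667
P(M+6) = 10 × 0.47810^2 × 0.52190^3 = 0.324937
P(M+8) = 5 × 0.47810^1 × 0.52190^4 = 0.177353
P(M+10) = 0.52190^5 = 0.038720
The M+6 peak is largest (0.324937); scaling to 100 gives 7.7 : 42.0 : 91.6 : 100.0 : 54.6 : 11.9.

7.7 : 42.0 : 91.6 : 100.0 : 54.6 : 11.9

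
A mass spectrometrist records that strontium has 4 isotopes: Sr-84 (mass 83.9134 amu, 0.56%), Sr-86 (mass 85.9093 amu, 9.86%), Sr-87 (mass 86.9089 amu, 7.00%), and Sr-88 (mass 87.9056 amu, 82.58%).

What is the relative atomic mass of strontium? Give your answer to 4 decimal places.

87.6166 amu

Weight each isotope mass by its fractional abundance: 0.0056 × 83.9134 + 0.0986 × 85.9093 + 0.0700 × 86.9089 + 0.8258 × 87.9056
= 0.46992 + 8.47066 + 6.08362 + 72.59244 = 87.61664 amu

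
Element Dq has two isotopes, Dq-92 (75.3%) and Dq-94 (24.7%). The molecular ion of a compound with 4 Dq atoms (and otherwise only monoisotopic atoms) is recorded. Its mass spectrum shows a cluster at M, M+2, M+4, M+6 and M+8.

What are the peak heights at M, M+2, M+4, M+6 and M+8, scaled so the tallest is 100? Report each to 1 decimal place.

The 4 Dq atoms are independent, so intensities follow the terms of (0.753 + 0.247)^4.
P(M) = 0.753^4 = 0.321499
P(M+2) = 4 × 0.753^3 × 0.247^1 = 0.421834
P(M+4) = 6 × 0.753^2 × 0.247^2 = 0.207556
P(M+6) = 4 × 0.753^1 × 0.247^3 = 0.045388
P(M+8) = 0.247^4 = 0.003722
The M+2 peak is largest (0.421834); scaling to 100 gives 76.2 : 100.0 : 49.2 : 10.8 : 0.9.

76.2 : 100.0 : 49.2 : 10.8 : 0.9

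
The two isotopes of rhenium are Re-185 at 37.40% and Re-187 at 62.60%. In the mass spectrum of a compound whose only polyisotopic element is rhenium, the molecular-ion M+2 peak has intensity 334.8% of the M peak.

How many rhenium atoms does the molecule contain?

2

With n Re atoms, P(M+2)/P(M) = C(n,1)·p^(n−1)q / p^n = n·q/p = n · 0.6260/0.3740.
n = 3.348 × 0.3740/0.6260 = 2.00 ≈ 2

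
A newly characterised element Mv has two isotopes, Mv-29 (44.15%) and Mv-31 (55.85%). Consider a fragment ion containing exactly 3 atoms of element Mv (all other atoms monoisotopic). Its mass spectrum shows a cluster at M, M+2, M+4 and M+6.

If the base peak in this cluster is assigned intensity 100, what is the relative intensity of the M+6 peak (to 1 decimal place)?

Term probabilities: M 0.0861, M+2 0.3266, M+4 0.4131, M+6 0.1742. Base peak = M+4.
P(M+4) = C(3,2) × 0.4415^1 × 0.5585^2 = 3 × 0.4415 × 0.31192225 = 0.413141 (base)
P(M+6) = C(3,3) × 0.4415^0 × 0.5585^3 = 1 × 1.0000 × 0.17420858 = 0.174209
Relative intensity = 0.174209 / 0.413141 × 100 = 42.2

42.2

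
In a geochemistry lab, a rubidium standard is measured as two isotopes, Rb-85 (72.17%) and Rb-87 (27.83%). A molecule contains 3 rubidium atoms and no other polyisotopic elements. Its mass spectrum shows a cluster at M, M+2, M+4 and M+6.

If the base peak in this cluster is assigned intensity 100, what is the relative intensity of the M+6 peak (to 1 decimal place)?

5.0

Binomial terms of (0.7217 + 0.2783)^3: M 0.3759, M+2 0.4349, M+4 0.1677, M+6 0.0216 → M+2 is the base peak.
P(M+2) = C(3,1) × 0.7217^2 × 0.2783^1 = 3 × 0.52085089 × 0.2783 = 0.434858 (base)
P(M+6) = C(3,3) × 0.7217^0 × 0.2783^3 = 1 × 1.0000 × 0.02155458 = 0.021555
Relative intensity = 0.021555 / 0.434858 × 100 = 5.0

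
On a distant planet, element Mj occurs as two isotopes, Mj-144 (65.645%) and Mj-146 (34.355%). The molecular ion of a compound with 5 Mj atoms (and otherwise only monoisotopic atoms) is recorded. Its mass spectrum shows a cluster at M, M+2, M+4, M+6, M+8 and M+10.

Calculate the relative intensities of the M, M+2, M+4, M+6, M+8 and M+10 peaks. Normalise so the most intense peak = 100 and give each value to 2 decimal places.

36.51 : 95.54 : 100.00 : 52.33 : 13.69 : 1.43

Each Mj atom is independently Mj-144 (p = 0.65645) or Mj-146 (q = 0.34355); the cluster is the binomial expansion (p + q)^5.
P(M) = 0.65645^5 = 0.121901
P(M+2) = 5 × 0.65645^4 × 0.34355^1 = 0.318982
P(M+4) = 10 × 0.65645^3 × 0.34355^2 = 0.333876
P(M+6) = 10 × 0.65645^2 × 0.34355^3 = 0.174732
P(M+8) = 5 × 0.65645^1 × 0.34355^4 = 0.045723
P(M+10) = 0.34355^5 = 0.004786
The M+4 peak is largest (0.333876); scaling to 100 gives 36.51 : 95.54 : 100.00 : 52.33 : 13.69 : 1.43.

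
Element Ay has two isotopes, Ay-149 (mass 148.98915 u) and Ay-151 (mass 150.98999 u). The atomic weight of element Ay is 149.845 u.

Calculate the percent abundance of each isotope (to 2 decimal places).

Ay-149: 57.23%, Ay-151: 42.77%

Writing the weighted mean with unknown fraction x of Ay-149:
148.98915·x + 150.98999·(1 − x) = 149.845
(148.98915 − 150.98999)·x = 149.845 − 150.98999
x = -1.14499 / -2.00084 = 0.57225 → 57.23% Ay-149, 42.77% Ay-151.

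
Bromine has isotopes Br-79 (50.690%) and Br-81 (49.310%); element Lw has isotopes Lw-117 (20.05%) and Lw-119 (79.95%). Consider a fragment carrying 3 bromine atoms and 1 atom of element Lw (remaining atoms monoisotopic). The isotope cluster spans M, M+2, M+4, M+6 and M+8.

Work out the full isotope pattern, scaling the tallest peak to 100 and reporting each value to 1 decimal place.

Bromine pattern (n=3): 0.13024674 : 0.3801026 : 0.36975457 : 0.11989609
Element Lw pattern (n=1): 0.2005 : 0.7995
Convolve the two distributions (both contribute in 2-u steps):
  M: 0.13024674×0.2005 = 0.026114
  M+2: 0.13024674×0.7995 + 0.3801026×0.2005 = 0.180343
  M+4: 0.3801026×0.7995 + 0.36975457×0.2005 = 0.378028
  M+6: 0.36975457×0.7995 + 0.11989609×0.2005 = 0.319658
  M+8: 0.11989609×0.7995 = 0.095857
Scale to base peak (0.378028) = 100: 6.9 : 47.7 : 100.0 : 84.6 : 25.4

6.9 : 47.7 : 100.0 : 84.6 : 25.4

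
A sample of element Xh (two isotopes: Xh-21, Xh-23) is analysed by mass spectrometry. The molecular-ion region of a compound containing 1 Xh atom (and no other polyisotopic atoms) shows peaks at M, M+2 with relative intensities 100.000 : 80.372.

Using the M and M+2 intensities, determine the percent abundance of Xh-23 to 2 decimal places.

44.56%

If p is the fraction of Xh that is Xh-21, then I(M+2)/I(M) = [C(1,1)·p^0·(1−p)] / p^1 = 1·(1−p)/p = 80.372/100.000 = 0.8037
(1−p)/p = 0.8037/1 = 0.8037  ⇒  p = 1/(1 + 0.8037) = 0.5544
Xh-21: 55.44%, Xh-23: 44.56%.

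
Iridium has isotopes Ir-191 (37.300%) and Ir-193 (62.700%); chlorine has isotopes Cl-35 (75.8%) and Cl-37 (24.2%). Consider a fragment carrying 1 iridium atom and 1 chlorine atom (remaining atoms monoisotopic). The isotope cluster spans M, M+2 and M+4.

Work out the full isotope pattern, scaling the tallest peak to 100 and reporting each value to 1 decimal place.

Iridium pattern (n=1): 0.3730 : 0.6270
Chlorine pattern (n=1): 0.7580 : 0.2420
Convolve the two distributions (both contribute in 2-u steps):
  M: 0.3730×0.7580 = 0.282734
  M+2: 0.3730×0.2420 + 0.6270×0.7580 = 0.565532
  M+4: 0.6270×0.2420 = 0.151734
Scale to base peak (0.565532) = 100: 50.0 : 100.0 : 26.8

50.0 : 100.0 : 26.8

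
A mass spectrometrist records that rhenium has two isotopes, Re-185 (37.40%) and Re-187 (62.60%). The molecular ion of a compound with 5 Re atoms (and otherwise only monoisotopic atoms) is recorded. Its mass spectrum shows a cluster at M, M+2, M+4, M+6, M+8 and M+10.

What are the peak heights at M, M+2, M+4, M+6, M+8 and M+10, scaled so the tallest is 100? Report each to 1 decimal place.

The 5 Re atoms are independent, so intensities follow the terms of (0.3740 + 0.6260)^5.
P(M) = 0.3740^5 = 0.007317
P(M+2) = 5 × 0.3740^4 × 0.6260^1 = 0.061239
P(M+4) = 10 × 0.3740^3 × 0.6260^2 = 0.205005
P(M+6) = 10 × 0.3740^2 × 0.6260^3 = 0.343136
P(M+8) = 5 × 0.3740^1 × 0.6260^4 = 0.287170
P(M+10) = 0.6260^5 = 0.096133
The M+6 peak is largest (0.343136); scaling to 100 gives 2.1 : 17.8 : 59.7 : 100.0 : 83.7 : 28.0.

2.1 : 17.8 : 59.7 : 100.0 : 83.7 : 28.0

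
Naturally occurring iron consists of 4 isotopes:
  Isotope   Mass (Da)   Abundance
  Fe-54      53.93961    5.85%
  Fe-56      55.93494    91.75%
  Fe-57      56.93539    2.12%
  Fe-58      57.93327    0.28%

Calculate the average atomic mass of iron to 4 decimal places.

The abundance-weighted mean is 0.0585 × 53.93961 + 0.9175 × 55.93494 + 0.0212 × 56.93539 + 0.0028 × 57.93327
= 3.155467 + 51.320307 + 1.207030 + 0.162213 = 55.845017 Da

55.8450 Da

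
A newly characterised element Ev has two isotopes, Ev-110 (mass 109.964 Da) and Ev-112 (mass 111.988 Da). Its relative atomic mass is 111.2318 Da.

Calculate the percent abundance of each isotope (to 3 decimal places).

Ev-110: 37.362%, Ev-112: 62.638%

With x = fraction of Ev-110 (so Ev-112 is 1 − x):
109.964·x + 111.988·(1 − x) = 111.2318
(109.964 − 111.988)·x = 111.2318 − 111.988
x = -0.7562 / -2.024 = 0.37362 → 37.362% Ev-110, 62.638% Ev-112.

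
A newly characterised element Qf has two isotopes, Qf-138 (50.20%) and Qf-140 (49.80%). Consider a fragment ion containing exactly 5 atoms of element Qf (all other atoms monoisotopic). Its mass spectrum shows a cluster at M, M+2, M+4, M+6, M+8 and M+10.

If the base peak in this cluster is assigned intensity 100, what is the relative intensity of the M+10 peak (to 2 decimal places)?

9.76

Term probabilities: M 0.0319, M+2 0.1581, M+4 0.3137, M+6 0.3112, M+8 0.1544, M+10 0.0306. Base peak = M+4.
P(M+4) = C(5,2) × 0.5020^3 × 0.4980^2 = 10 × 0.12650601 × 0.248004 = 0.313740 (base)
P(M+10) = C(5,5) × 0.5020^0 × 0.4980^5 = 1 × 1.0000 × 0.03062998 = 0.030630
Relative intensity = 0.030630 / 0.313740 × 100 = 9.76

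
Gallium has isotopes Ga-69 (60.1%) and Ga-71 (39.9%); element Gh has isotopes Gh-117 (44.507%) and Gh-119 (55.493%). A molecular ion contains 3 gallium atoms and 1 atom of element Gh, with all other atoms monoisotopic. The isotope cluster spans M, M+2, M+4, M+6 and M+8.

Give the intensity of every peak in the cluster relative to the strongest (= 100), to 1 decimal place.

Gallium pattern (n=3): 0.2170818 : 0.4323576 : 0.2870394 : 0.0635212
Element Gh pattern (n=1): 0.44507 : 0.55493
Convolve the two distributions (both contribute in 2-u steps):
  M: 0.2170818×0.44507 = 0.096617
  M+2: 0.2170818×0.55493 + 0.4323576×0.44507 = 0.312895
  M+4: 0.4323576×0.55493 + 0.2870394×0.44507 = 0.367681
  M+6: 0.2870394×0.55493 + 0.0635212×0.44507 = 0.187558
  M+8: 0.0635212×0.55493 = 0.035250
Scale to base peak (0.367681) = 100: 26.3 : 85.1 : 100.0 : 51.0 : 9.6

26.3 : 85.1 : 100.0 : 51.0 : 9.6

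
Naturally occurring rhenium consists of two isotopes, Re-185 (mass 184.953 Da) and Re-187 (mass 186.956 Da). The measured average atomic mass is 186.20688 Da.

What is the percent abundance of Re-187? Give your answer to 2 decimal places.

62.60%

Writing the weighted mean with unknown fraction x of Re-185:
184.953·x + 186.956·(1 − x) = 186.20688
(184.953 − 186.956)·x = 186.20688 − 186.956
x = -0.74912 / -2.003 = 0.37400 → 37.40% Re-185, 62.60% Re-187.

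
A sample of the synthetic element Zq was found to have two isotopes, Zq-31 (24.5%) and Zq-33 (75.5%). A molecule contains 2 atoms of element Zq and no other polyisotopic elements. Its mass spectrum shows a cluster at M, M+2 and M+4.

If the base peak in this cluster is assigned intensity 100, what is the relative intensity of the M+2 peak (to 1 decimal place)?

Binomial terms of (0.245 + 0.755)^2: M 0.0600, M+2 0.3700, M+4 0.5700 → M+4 is the base peak.
P(M+4) = C(2,2) × 0.245^0 × 0.755^2 = 1 × 1.0000 × 0.570025 = 0.570025 (base)
P(M+2) = C(2,1) × 0.245^1 × 0.755^1 = 2 × 0.2450 × 0.7550 = 0.369950
Relative intensity = 0.369950 / 0.570025 × 100 = 64.9

64.9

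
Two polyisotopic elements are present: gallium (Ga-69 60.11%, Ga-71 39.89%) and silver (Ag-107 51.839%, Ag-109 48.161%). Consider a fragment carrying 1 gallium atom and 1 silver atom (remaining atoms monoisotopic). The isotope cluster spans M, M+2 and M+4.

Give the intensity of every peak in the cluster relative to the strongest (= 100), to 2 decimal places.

62.79 : 100.00 : 38.71

Gallium pattern (n=1): 0.6011 : 0.3989
Silver pattern (n=1): 0.51839 : 0.48161
Convolve the two distributions (both contribute in 2-u steps):
  M: 0.6011×0.51839 = 0.311604
  M+2: 0.6011×0.48161 + 0.3989×0.51839 = 0.496282
  M+4: 0.3989×0.48161 = 0.192114
Scale to base peak (0.496282) = 100: 62.79 : 100.00 : 38.71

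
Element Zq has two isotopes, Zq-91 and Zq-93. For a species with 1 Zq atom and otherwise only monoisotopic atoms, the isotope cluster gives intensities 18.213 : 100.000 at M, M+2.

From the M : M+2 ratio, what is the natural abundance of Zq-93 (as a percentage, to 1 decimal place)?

84.6%

If p is the fraction of Zq that is Zq-91, then I(M+2)/I(M) = [C(1,1)·p^0·(1−p)] / p^1 = 1·(1−p)/p = 100.000/18.213 = 5.4906
(1−p)/p = 5.4906/1 = 5.4906  ⇒  p = 1/(1 + 5.4906) = 0.1541
Zq-91: 15.4%, Zq-93: 84.6%.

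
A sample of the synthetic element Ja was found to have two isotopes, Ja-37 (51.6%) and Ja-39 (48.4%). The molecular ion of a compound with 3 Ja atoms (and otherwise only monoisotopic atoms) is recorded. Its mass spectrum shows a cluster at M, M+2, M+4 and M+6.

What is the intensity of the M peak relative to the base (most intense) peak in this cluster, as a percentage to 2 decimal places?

Binomial terms of (0.516 + 0.484)^3: M 0.1374, M+2 0.3866, M+4 0.3626, M+6 0.1134 → M+2 is the base peak.
P(M+2) = C(3,1) × 0.516^2 × 0.484^1 = 3 × 0.266256 × 0.4840 = 0.386604 (base)
P(M) = C(3,0) × 0.516^3 × 0.484^0 = 1 × 0.1373881 × 1.0000 = 0.137388
Relative intensity = 0.137388 / 0.386604 × 100 = 35.54

35.54%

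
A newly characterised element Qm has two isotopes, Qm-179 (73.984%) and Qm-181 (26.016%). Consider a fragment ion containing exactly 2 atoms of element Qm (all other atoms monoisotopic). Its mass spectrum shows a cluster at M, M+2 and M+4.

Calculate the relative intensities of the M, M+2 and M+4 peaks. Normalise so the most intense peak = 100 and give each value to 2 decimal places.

Each Qm atom is independently Qm-179 (p = 0.73984) or Qm-181 (q = 0.26016); the cluster is the binomial expansion (p + q)^2.
P(M) = 0.73984^2 = 0.547363
P(M+2) = 2 × 0.73984^1 × 0.26016^1 = 0.384954
P(M+4) = 0.26016^2 = 0.067683
The M peak is largest (0.547363); scaling to 100 gives 100.00 : 70.33 : 12.37.

100.00 : 70.33 : 12.37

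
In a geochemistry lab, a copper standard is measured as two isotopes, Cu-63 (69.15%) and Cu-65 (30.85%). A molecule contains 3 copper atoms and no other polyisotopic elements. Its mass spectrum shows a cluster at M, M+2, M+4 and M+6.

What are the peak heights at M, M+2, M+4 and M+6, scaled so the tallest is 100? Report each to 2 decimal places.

Each Cu atom is independently Cu-63 (p = 0.6915) or Cu-65 (q = 0.3085); the cluster is the binomial expansion (p + q)^3.
P(M) = 0.6915^3 = 0.330656
P(M+2) = 3 × 0.6915^2 × 0.3085^1 = 0.442548
P(M+4) = 3 × 0.6915^1 × 0.3085^2 = 0.197435
P(M+6) = 0.3085^3 = 0.029361
The M+2 peak is largest (0.442548); scaling to 100 gives 74.72 : 100.00 : 44.61 : 6.63.

74.72 : 100.00 : 44.61 : 6.63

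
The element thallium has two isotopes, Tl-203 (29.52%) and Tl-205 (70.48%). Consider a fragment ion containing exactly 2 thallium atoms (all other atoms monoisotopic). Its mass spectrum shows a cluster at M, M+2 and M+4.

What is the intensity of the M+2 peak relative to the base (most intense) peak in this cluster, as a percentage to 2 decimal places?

(0.2952 + 0.7048)^2 gives M 0.0871, M+2 0.4161, M+4 0.4967; the largest is M+4.
P(M+4) = C(2,2) × 0.2952^0 × 0.7048^2 = 1 × 1.0000 × 0.49674304 = 0.496743 (base)
P(M+2) = C(2,1) × 0.2952^1 × 0.7048^1 = 2 × 0.2952 × 0.7048 = 0.416114
Relative intensity = 0.416114 / 0.496743 × 100 = 83.77

83.77%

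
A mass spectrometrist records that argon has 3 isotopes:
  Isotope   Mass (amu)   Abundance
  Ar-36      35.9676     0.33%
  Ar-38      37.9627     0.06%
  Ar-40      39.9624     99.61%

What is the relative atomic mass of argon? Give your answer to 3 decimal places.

39.948 amu

Average mass = Σ (abundance × isotope mass) = 0.0033 × 35.9676 + 0.0006 × 37.9627 + 0.9961 × 39.9624
= 0.11869 + 0.02278 + 39.80655 = 39.94802 amu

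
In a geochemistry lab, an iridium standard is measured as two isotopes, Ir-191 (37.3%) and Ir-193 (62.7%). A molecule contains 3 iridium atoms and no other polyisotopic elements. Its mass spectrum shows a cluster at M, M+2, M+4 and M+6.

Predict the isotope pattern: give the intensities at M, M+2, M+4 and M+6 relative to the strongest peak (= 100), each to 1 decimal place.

The 3 Ir atoms are independent, so intensities follow the terms of (0.373 + 0.627)^3.
P(M) = 0.373^3 = 0.051895
P(M+2) = 3 × 0.373^2 × 0.627^1 = 0.261702
P(M+4) = 3 × 0.373^1 × 0.627^2 = 0.439911
P(M+6) = 0.627^3 = 0.246492
The M+4 peak is largest (0.439911); scaling to 100 gives 11.8 : 59.5 : 100.0 : 56.0.

11.8 : 59.5 : 100.0 : 56.0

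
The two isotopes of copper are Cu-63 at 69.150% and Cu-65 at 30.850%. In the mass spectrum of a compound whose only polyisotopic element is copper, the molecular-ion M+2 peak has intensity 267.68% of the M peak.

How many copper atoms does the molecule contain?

With n Cu atoms, P(M+2)/P(M) = C(n,1)·p^(n−1)q / p^n = n·q/p = n · 0.30850/0.69150.
n = 2.6768 × 0.69150/0.30850 = 6.00 ≈ 6

6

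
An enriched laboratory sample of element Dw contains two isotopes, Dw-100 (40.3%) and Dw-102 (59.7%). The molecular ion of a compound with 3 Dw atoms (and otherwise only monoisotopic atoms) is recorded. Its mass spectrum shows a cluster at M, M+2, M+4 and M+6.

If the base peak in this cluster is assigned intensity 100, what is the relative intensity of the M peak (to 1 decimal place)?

(0.403 + 0.597)^3 gives M 0.0655, M+2 0.2909, M+4 0.4309, M+6 0.2128; the largest is M+4.
P(M+4) = C(3,2) × 0.403^1 × 0.597^2 = 3 × 0.4030 × 0.356409 = 0.430898 (base)
P(M) = C(3,0) × 0.403^3 × 0.597^0 = 1 × 0.06545083 × 1.0000 = 0.065451
Relative intensity = 0.065451 / 0.430898 × 100 = 15.2

15.2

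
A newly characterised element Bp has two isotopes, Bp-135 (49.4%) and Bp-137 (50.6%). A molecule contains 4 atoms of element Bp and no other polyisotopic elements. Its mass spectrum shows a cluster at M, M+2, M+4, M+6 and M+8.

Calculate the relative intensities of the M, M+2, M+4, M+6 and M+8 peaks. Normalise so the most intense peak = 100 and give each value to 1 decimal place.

Each Bp atom is independently Bp-135 (p = 0.494) or Bp-137 (q = 0.506); the cluster is the binomial expansion (p + q)^4.
P(M) = 0.494^4 = 0.059554
P(M+2) = 4 × 0.494^3 × 0.506^1 = 0.244001
P(M+4) = 6 × 0.494^2 × 0.506^2 = 0.374892
P(M+6) = 4 × 0.494^1 × 0.506^3 = 0.255999
P(M+8) = 0.506^4 = 0.065554
The M+4 peak is largest (0.374892); scaling to 100 gives 15.9 : 65.1 : 100.0 : 68.3 : 17.5.

15.9 : 65.1 : 100.0 : 68.3 : 17.5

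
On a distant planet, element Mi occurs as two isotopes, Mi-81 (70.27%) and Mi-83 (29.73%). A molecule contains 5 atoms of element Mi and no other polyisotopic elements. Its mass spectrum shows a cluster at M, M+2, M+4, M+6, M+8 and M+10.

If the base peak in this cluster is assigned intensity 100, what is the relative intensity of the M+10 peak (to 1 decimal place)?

0.6

(0.7027 + 0.2973)^5 gives M 0.1713, M+2 0.3624, M+4 0.3067, M+6 0.1298, M+8 0.0274, M+10 0.0023; the largest is M+2.
P(M+2) = C(5,1) × 0.7027^4 × 0.2973^1 = 5 × 0.24382589 × 0.2973 = 0.362447 (base)
P(M+10) = C(5,5) × 0.7027^0 × 0.2973^5 = 1 × 1.0000 × 0.0023226 = 0.002323
Relative intensity = 0.002323 / 0.362447 × 100 = 0.6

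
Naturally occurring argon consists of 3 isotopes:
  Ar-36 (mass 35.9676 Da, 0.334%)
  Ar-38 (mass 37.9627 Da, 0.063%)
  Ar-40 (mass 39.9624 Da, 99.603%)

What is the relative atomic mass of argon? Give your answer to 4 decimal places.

39.9478 Da

Ar = Σ fᵢ·mᵢ = 0.00334 × 35.9676 + 0.00063 × 37.9627 + 0.99603 × 39.9624
= 0.12013 + 0.02392 + 39.80375 = 39.94780 Da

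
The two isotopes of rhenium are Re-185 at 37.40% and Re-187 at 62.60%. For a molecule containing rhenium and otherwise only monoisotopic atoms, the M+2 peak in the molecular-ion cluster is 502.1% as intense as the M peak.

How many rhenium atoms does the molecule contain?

3

With n Re atoms, P(M+2)/P(M) = C(n,1)·p^(n−1)q / p^n = n·q/p = n · 0.6260/0.3740.
n = 5.021 × 0.3740/0.6260 = 3.00 ≈ 3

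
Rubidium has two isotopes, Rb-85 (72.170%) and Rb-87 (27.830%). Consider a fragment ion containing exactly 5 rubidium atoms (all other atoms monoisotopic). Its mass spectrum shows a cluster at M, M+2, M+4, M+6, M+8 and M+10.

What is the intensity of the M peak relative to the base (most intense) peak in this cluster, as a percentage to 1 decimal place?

Binomial terms of (0.72170 + 0.27830)^5: M 0.1958, M+2 0.3775, M+4 0.2911, M+6 0.1123, M+8 0.0216, M+10 0.0017 → M+2 is the base peak.
P(M+2) = C(5,1) × 0.72170^4 × 0.27830^1 = 5 × 0.27128565 × 0.2783 = 0.377494 (base)
P(M) = C(5,0) × 0.72170^5 × 0.27830^0 = 1 × 0.19578685 × 1.0000 = 0.195787
Relative intensity = 0.195787 / 0.377494 × 100 = 51.9

51.9%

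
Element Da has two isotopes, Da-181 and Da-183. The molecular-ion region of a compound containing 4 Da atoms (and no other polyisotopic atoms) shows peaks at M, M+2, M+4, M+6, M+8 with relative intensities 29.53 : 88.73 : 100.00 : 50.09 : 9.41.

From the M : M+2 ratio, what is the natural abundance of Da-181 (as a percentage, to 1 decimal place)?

57.1%

If p is the fraction of Da that is Da-181, then I(M+2)/I(M) = [C(4,1)·p^3·(1−p)] / p^4 = 4·(1−p)/p = 88.73/29.53 = 3.0047
(1−p)/p = 3.0047/4 = 0.7512  ⇒  p = 1/(1 + 0.7512) = 0.5710
Da-181: 57.1%, Da-183: 42.9%.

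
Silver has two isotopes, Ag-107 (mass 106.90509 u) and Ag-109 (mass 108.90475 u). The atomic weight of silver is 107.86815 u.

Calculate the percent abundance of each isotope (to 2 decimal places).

Ag-107: 51.84%, Ag-109: 48.16%

With x = fraction of Ag-107 (so Ag-109 is 1 − x):
106.90509·x + 108.90475·(1 − x) = 107.86815
(106.90509 − 108.90475)·x = 107.86815 − 108.90475
x = -1.03660 / -1.99966 = 0.51839 → 51.84% Ag-107, 48.16% Ag-109.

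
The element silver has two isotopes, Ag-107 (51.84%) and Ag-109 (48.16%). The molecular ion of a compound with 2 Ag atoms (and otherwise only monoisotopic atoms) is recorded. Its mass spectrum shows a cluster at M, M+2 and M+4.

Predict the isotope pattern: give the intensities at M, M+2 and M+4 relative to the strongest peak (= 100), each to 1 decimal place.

Expanding (0.5184 + 0.4816)^2:
P(M) = 0.5184^2 = 0.268739
P(M+2) = 2 × 0.5184^1 × 0.4816^1 = 0.499323
P(M+4) = 0.4816^2 = 0.231939
The M+2 peak is largest (0.499323); scaling to 100 gives 53.8 : 100.0 : 46.5.

53.8 : 100.0 : 46.5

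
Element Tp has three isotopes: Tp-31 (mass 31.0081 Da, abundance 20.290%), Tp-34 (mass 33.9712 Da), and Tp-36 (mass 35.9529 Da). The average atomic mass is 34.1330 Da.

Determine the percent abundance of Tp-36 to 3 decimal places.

38.503%

The remaining 79.710% is split between Tp-34 (fraction x) and Tp-36 (fraction 0.79710 − x).
Substituting: 33.9712x + 35.9529(0.79710 − x) = 27.84145651
(33.9712 − 35.9529)x = -0.81660008  ⇒  x = 0.41207, y = 0.38503
Tp-34: 41.207%, Tp-36: 38.503%.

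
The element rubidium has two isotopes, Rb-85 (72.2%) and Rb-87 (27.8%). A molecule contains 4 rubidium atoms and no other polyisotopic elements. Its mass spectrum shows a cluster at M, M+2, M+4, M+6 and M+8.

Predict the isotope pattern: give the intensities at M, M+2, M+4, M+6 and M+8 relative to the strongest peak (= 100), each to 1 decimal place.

64.9 : 100.0 : 57.8 : 14.8 : 1.4

Each Rb atom is independently Rb-85 (p = 0.722) or Rb-87 (q = 0.278); the cluster is the binomial expansion (p + q)^4.
P(M) = 0.722^4 = 0.271737
P(M+2) = 4 × 0.722^3 × 0.278^1 = 0.418520
P(M+4) = 6 × 0.722^2 × 0.278^2 = 0.241721
P(M+6) = 4 × 0.722^1 × 0.278^3 = 0.062049
P(M+8) = 0.278^4 = 0.005973
The M+2 peak is largest (0.418520); scaling to 100 gives 64.9 : 100.0 : 57.8 : 14.8 : 1.4.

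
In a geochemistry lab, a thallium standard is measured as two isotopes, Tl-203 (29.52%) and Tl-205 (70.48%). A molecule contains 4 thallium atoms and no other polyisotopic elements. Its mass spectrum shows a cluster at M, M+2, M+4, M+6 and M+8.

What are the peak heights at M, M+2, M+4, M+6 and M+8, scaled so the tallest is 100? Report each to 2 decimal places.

Expanding (0.2952 + 0.7048)^4:
P(M) = 0.2952^4 = 0.007594
P(M+2) = 4 × 0.2952^3 × 0.7048^1 = 0.072523
P(M+4) = 6 × 0.2952^2 × 0.7048^2 = 0.259726
P(M+6) = 4 × 0.2952^1 × 0.7048^3 = 0.413403
P(M+8) = 0.7048^4 = 0.246754
The M+6 peak is largest (0.413403); scaling to 100 gives 1.84 : 17.54 : 62.83 : 100.00 : 59.69.

1.84 : 17.54 : 62.83 : 100.00 : 59.69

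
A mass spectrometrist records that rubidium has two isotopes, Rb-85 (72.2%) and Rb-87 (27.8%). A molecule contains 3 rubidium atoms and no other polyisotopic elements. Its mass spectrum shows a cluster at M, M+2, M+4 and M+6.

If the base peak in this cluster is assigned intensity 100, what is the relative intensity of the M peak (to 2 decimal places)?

(0.722 + 0.278)^3 gives M 0.3764, M+2 0.4348, M+4 0.1674, M+6 0.0215; the largest is M+2.
P(M+2) = C(3,1) × 0.722^2 × 0.278^1 = 3 × 0.521284 × 0.2780 = 0.434751 (base)
P(M) = C(3,0) × 0.722^3 × 0.278^0 = 1 × 0.37636705 × 1.0000 = 0.376367
Relative intensity = 0.376367 / 0.434751 × 100 = 86.57

86.57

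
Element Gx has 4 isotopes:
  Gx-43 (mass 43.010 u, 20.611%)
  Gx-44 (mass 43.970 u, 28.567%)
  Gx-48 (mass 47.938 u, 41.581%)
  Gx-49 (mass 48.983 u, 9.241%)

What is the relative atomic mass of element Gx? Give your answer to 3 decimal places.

45.885 u

The abundance-weighted mean is 0.20611 × 43.010 + 0.28567 × 43.970 + 0.41581 × 47.938 + 0.09241 × 48.983
= 8.8648 + 12.5609 + 19.9331 + 4.5265 = 45.8853 u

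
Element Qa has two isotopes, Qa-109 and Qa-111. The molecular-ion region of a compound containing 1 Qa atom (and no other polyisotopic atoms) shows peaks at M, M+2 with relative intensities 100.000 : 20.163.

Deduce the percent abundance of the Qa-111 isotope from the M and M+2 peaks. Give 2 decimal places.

Write p for the Qa-109 fraction. I(M+2)/I(M) = [C(1,1)·p^0·(1−p)] / p^1 = 1·(1−p)/p = 20.163/100.000 = 0.2016
(1−p)/p = 0.2016/1 = 0.2016  ⇒  p = 1/(1 + 0.2016) = 0.8322
Qa-109: 83.22%, Qa-111: 16.78%.

16.78%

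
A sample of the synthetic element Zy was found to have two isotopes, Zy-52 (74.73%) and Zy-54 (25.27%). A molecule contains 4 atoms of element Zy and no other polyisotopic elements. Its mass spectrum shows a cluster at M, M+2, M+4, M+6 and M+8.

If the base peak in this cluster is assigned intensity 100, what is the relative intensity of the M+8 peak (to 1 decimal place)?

(0.7473 + 0.2527)^4 gives M 0.3119, M+2 0.4218, M+4 0.2140, M+6 0.0482, M+8 0.0041; the largest is M+2.
P(M+2) = C(4,1) × 0.7473^3 × 0.2527^1 = 4 × 0.41733513 × 0.2527 = 0.421842 (base)
P(M+8) = C(4,4) × 0.7473^0 × 0.2527^4 = 1 × 1.0000 × 0.00407775 = 0.004078
Relative intensity = 0.004078 / 0.421842 × 100 = 1.0

1.0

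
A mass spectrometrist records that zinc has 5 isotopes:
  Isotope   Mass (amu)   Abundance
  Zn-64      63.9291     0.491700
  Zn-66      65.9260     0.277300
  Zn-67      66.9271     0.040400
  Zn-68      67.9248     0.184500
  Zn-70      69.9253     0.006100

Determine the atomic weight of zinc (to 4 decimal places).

Average mass = Σ (abundance × isotope mass) = 0.491700 × 63.9291 + 0.277300 × 65.9260 + 0.040400 × 66.9271 + 0.184500 × 67.9248 + 0.006100 × 69.9253
= 31.43394 + 18.28128 + 2.70385 + 12.53213 + 0.42654 = 65.37774 amu

65.3777 amu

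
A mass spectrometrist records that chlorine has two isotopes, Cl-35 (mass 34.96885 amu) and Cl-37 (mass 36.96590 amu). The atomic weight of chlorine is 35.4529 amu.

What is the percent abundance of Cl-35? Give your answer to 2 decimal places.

75.76%

Writing the weighted mean with unknown fraction x of Cl-35:
34.96885·x + 36.96590·(1 − x) = 35.4529
(34.96885 − 36.96590)·x = 35.4529 − 36.96590
x = -1.51300 / -1.99705 = 0.75762 → 75.76% Cl-35, 24.24% Cl-37.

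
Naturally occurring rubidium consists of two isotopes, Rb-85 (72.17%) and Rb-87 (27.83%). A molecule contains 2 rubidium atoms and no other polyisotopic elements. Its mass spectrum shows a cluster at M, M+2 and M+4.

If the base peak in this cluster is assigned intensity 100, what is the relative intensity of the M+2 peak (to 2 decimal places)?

77.12

Term probabilities: M 0.5209, M+2 0.4017, M+4 0.0775. Base peak = M.
P(M) = C(2,0) × 0.7217^2 × 0.2783^0 = 1 × 0.52085089 × 1.0000 = 0.520851 (base)
P(M+2) = C(2,1) × 0.7217^1 × 0.2783^1 = 2 × 0.7217 × 0.2783 = 0.401698
Relative intensity = 0.401698 / 0.520851 × 100 = 77.12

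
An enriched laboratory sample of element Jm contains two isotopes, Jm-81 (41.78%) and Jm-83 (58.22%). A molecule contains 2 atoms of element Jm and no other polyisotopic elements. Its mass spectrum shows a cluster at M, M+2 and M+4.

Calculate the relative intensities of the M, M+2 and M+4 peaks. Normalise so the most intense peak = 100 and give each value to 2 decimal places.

Each Jm atom is independently Jm-81 (p = 0.4178) or Jm-83 (q = 0.5822); the cluster is the binomial expansion (p + q)^2.
P(M) = 0.4178^2 = 0.174557
P(M+2) = 2 × 0.4178^1 × 0.5822^1 = 0.486486
P(M+4) = 0.5822^2 = 0.338957
The M+2 peak is largest (0.486486); scaling to 100 gives 35.88 : 100.00 : 69.67.

35.88 : 100.00 : 69.67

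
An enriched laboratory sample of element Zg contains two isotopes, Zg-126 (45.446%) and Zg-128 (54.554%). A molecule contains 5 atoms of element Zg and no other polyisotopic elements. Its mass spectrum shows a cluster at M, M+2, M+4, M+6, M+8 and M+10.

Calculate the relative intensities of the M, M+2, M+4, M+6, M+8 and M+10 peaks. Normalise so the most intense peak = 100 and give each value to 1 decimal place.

5.8 : 34.7 : 83.3 : 100.0 : 60.0 : 14.4

Each Zg atom is independently Zg-126 (p = 0.45446) or Zg-128 (q = 0.54554); the cluster is the binomial expansion (p + q)^5.
P(M) = 0.45446^5 = 0.019386
P(M+2) = 5 × 0.45446^4 × 0.54554^1 = 0.116353
P(M+4) = 10 × 0.45446^3 × 0.54554^2 = 0.279345
P(M+6) = 10 × 0.45446^2 × 0.54554^3 = 0.335329
P(M+8) = 5 × 0.45446^1 × 0.54554^4 = 0.201267
P(M+10) = 0.54554^5 = 0.048321
The M+6 peak is largest (0.335329); scaling to 100 gives 5.8 : 34.7 : 83.3 : 100.0 : 60.0 : 14.4.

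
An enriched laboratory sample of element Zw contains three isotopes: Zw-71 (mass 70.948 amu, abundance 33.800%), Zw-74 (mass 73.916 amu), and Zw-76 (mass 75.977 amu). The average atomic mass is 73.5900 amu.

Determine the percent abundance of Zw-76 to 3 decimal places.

The remaining 66.200% is split between Zw-74 (fraction x) and Zw-76 (fraction 0.66200 − x).
Substituting: 73.916x + 75.977(0.66200 − x) = 49.609576
(73.916 − 75.977)x = -0.687198  ⇒  x = 0.33343, y = 0.32857
Zw-74: 33.343%, Zw-76: 32.857%.

32.857%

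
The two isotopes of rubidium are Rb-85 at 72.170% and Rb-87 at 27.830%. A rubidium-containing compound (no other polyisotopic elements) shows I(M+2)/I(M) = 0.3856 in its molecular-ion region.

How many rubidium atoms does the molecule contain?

For n independent Rb atoms, I(M+2)/I(M) = n · (abundance Rb-87) / (abundance Rb-85) = n · 0.27830/0.72170.
n = 0.3856 × 0.72170/0.27830 = 1.00 ≈ 1

1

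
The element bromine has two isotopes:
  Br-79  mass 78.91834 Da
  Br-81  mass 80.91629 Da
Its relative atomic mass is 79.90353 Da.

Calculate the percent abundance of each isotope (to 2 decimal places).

Br-79: 50.69%, Br-81: 49.31%

Writing the weighted mean with unknown fraction x of Br-79:
78.91834·x + 80.91629·(1 − x) = 79.90353
(78.91834 − 80.91629)·x = 79.90353 − 80.91629
x = -1.01276 / -1.99795 = 0.50690 → 50.69% Br-79, 49.31% Br-81.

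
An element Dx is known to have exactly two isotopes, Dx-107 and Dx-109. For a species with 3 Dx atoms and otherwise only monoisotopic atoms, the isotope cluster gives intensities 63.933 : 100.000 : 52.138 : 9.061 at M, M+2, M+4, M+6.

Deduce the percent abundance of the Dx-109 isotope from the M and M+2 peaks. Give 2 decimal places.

Write p for the Dx-107 fraction. I(M+2)/I(M) = [C(3,1)·p^2·(1−p)] / p^3 = 3·(1−p)/p = 100.000/63.933 = 1.5641
(1−p)/p = 1.5641/3 = 0.5214  ⇒  p = 1/(1 + 0.5214) = 0.6573
Dx-107: 65.73%, Dx-109: 34.27%.

34.27%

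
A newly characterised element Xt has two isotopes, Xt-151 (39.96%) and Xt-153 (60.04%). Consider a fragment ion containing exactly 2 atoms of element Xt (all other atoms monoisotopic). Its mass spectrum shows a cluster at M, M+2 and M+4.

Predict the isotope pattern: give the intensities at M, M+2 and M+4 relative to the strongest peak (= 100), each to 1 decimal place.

33.3 : 100.0 : 75.1

Each Xt atom is independently Xt-151 (p = 0.3996) or Xt-153 (q = 0.6004); the cluster is the binomial expansion (p + q)^2.
P(M) = 0.3996^2 = 0.159680
P(M+2) = 2 × 0.3996^1 × 0.6004^1 = 0.479840
P(M+4) = 0.6004^2 = 0.360480
The M+2 peak is largest (0.479840); scaling to 100 gives 33.3 : 100.0 : 75.1.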